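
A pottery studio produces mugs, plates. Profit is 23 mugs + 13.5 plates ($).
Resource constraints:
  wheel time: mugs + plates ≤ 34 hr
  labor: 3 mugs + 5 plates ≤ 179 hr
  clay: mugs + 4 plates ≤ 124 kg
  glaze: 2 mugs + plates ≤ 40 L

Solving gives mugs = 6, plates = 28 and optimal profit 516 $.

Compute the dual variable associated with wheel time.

Check each constraint at x*: wheel time 34/34 (tight); labor 158/179 (slack 21); clay 118/124 (slack 6); glaze 40/40 (tight).
Since labor, clay are not tight, their duals are 0.
From A_Bᵀ y = c: 1·y_wheel time + 2·y_glaze = 23; 1·y_wheel time + 1·y_glaze = 13.5.
This yields shadow prices y_wheel time = 4, y_glaze = 9.5.
Shadow price of wheel time = 4.

4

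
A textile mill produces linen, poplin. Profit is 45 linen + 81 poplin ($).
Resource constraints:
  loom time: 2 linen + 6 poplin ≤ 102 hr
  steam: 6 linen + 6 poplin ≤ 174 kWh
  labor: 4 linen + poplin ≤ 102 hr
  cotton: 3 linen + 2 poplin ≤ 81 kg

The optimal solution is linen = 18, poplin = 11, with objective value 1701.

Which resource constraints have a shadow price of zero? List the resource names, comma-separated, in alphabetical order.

cotton, labor

loom time: 102/102 (binding)
steam: 174/174 (binding)
labor: 83/102 (slack 19)
cotton: 76/81 (slack 5)
By complementary slackness, a constraint with positive slack has shadow price 0 → cotton, labor.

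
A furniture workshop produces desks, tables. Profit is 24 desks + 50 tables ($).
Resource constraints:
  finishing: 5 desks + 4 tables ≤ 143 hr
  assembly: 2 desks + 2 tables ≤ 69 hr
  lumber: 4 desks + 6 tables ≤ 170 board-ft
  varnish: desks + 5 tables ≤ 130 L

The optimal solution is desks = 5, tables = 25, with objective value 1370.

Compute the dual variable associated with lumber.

5

Binding: lumber and varnish. Non-binding: finishing (18 unused), assembly (9 unused).
By complementary slackness, y = 0 for the non-binding constraints.
The binding rows give the dual system: 4·y_lumber + 1·y_varnish = 24 and 6·y_lumber + 5·y_varnish = 50.
This yields shadow prices y_lumber = 5, y_varnish = 4.
Shadow price of lumber = 5.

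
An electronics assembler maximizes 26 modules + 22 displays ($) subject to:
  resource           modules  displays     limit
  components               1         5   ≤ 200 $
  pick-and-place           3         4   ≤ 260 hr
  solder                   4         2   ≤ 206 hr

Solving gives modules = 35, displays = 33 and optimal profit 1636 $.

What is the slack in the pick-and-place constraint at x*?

23

pick-and-place used = 3·35 + 4·33 = 237; slack = 260 − 237 = 23.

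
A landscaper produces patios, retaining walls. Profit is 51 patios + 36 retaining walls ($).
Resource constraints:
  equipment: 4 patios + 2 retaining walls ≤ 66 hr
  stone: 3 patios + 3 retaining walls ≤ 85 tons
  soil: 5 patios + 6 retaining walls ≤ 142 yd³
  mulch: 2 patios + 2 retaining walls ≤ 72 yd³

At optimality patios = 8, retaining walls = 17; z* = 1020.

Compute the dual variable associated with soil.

Check each constraint at x*: equipment 66/66 (tight); stone 75/85 (slack 10); soil 142/142 (tight); mulch 50/72 (slack 22).
Slack constraints have shadow price 0 (complementary slackness).
The binding rows give the dual system: 4·y_equipment + 5·y_soil = 51 and 2·y_equipment + 6·y_soil = 36.
This yields shadow prices y_equipment = 9, y_soil = 3.
Shadow price of soil = 3.

3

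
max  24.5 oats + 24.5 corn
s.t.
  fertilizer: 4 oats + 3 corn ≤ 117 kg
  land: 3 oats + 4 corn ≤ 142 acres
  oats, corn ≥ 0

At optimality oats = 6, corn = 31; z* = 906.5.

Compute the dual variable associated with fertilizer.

3.5

Check each constraint at x*: fertilizer 117/117 (tight); land 142/142 (tight).
From A_Bᵀ y = c: 4·y_fertilizer + 3·y_land = 24.5; 3·y_fertilizer + 4·y_land = 24.5.
→ y_fertilizer = 3.5 and y_land = 3.5.
Shadow price of fertilizer = 3.5.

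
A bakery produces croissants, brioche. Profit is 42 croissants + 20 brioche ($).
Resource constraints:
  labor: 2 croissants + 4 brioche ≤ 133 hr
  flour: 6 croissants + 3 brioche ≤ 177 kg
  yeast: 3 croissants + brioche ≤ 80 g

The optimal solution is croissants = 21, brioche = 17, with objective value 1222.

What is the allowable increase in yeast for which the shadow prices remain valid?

8.5

Binding constraints: flour, yeast. The basis is B = [[6,3],[3,1]] with det -3.
Per unit increase in yeast, x* moves by d = (1, -2).
The basis stays optimal until brioche reaches 0; allowable increase = 8.5 g.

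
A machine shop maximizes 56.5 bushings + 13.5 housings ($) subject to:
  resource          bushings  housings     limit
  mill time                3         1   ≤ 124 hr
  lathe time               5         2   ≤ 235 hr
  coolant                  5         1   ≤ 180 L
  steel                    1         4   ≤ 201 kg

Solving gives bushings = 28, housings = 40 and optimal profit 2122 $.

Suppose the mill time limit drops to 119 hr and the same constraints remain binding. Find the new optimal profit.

Binding: mill time and coolant. Non-binding: lathe time (15 unused), steel (13 unused).
By complementary slackness, y = 0 for the non-binding constraints.
From A_Bᵀ y = c: 3·y_mill time + 5·y_coolant = 56.5; 1·y_mill time + 1·y_coolant = 13.5.
→ y_mill time = 5.5 and y_coolant = 8.
Δz = y_mill time·Δb = 5.5 × (-5) = -27.5, so new z* = 2122 − 27.5 = 2094.5.

2094.5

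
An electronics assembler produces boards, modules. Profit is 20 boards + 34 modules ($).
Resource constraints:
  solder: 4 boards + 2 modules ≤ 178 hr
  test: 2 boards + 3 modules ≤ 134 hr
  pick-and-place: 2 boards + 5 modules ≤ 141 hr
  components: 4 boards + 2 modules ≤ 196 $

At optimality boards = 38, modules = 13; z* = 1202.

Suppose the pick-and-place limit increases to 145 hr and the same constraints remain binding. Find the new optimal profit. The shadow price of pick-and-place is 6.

1226

Δb = 4, so new z* = 1202 + (6)·(4) = 1202 + 24 = 1226.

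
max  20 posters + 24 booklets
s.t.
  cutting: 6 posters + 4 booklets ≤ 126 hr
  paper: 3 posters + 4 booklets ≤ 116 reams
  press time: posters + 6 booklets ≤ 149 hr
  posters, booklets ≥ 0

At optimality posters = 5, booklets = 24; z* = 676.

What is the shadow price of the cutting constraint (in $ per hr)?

3

At the optimum: cutting uses 126 of 126 (binding); paper uses 111 of 116 (slack = 5); press time uses 149 of 149 (binding).
By complementary slackness, y = 0 for the non-binding constraint.
Dual feasibility on the basic columns requires 6·y_cutting + 1·y_press time = 20, 4·y_cutting + 6·y_press time = 24.
This yields shadow prices y_cutting = 3, y_press time = 2.
Shadow price of cutting = 3.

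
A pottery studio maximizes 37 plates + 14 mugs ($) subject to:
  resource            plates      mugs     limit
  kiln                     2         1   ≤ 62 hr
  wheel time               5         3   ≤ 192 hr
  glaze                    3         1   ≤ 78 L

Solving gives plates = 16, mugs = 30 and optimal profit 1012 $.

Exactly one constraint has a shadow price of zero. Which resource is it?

kiln: 62/62 (binding)
wheel time: 170/192 (slack 22)
glaze: 78/78 (binding)
By complementary slackness, a constraint with positive slack has shadow price 0 → wheel time.

wheel time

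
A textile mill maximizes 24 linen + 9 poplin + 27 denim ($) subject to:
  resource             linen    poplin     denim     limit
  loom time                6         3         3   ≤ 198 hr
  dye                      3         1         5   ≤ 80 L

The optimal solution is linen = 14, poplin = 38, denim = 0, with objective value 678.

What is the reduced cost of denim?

Both loom time and dye are binding at x*.
From A_Bᵀ y = c: 6·y_loom time + 3·y_dye = 24; 3·y_loom time + 1·y_dye = 9.
→ y_loom time = 1 and y_dye = 6.
Reduced cost of denim: c₃ − yᵀa₃ = 27 − (1·3 + 6·5) = 27 − 33 = -6.

-6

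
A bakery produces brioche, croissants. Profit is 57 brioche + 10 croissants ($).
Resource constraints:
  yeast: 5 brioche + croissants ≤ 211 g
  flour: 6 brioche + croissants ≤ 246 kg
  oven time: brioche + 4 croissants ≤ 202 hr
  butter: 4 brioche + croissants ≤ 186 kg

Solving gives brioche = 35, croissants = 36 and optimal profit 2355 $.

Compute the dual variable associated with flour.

Check each constraint at x*: yeast 211/211 (tight); flour 246/246 (tight); oven time 179/202 (slack 23); butter 176/186 (slack 10).
By complementary slackness, y = 0 for the non-binding constraints.
From A_Bᵀ y = c: 5·y_yeast + 6·y_flour = 57; 1·y_yeast + 1·y_flour = 10.
→ y_yeast = 3 and y_flour = 7.
Shadow price of flour = 7.

7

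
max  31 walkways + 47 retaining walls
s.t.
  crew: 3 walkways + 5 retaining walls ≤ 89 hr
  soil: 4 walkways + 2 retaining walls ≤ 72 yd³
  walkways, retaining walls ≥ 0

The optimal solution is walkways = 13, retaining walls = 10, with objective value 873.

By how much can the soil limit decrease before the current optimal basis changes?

36.4

Binding constraints: crew, soil. The basis is B = [[3,5],[4,2]] with det -14.
Per unit decrease in soil, x* moves by d = (-0.3571, 0.2143).
The basis stays optimal until walkways reaches 0; allowable decrease = 36.4 yd³.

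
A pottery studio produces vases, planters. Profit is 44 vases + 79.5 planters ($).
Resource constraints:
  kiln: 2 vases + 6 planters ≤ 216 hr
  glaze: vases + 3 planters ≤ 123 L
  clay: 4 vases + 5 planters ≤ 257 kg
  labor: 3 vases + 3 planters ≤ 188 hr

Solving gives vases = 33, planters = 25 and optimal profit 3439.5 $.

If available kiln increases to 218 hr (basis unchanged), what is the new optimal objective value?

Binding: kiln and clay. Non-binding: glaze (15 unused), labor (14 unused).
Slack constraints have shadow price 0 (complementary slackness).
From A_Bᵀ y = c: 2·y_kiln + 4·y_clay = 44; 6·y_kiln + 5·y_clay = 79.5.
Solving: y_kiln = 7, y_clay = 7.5.
Δz = y_kiln·Δb = 7 × (2) = 14, so new z* = 3439.5 + 14 = 3453.5.

3453.5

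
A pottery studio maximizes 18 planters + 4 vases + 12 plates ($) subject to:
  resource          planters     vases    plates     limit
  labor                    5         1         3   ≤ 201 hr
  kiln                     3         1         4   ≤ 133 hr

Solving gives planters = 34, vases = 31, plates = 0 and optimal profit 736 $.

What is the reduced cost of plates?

At the optimum: labor uses 201 of 201 (binding); kiln uses 133 of 133 (binding).
From A_Bᵀ y = c: 5·y_labor + 3·y_kiln = 18; 1·y_labor + 1·y_kiln = 4.
This yields shadow prices y_labor = 3, y_kiln = 1.
Reduced cost of plates: c₃ − yᵀa₃ = 12 − (3·3 + 1·4) = 12 − 13 = -1.

-1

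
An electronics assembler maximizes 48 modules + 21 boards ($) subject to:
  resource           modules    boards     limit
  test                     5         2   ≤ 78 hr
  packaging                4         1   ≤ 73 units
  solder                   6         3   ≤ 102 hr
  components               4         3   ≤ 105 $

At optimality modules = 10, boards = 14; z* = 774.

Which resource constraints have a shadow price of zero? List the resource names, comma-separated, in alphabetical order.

test: 78/78 (binding)
packaging: 54/73 (slack 19)
solder: 102/102 (binding)
components: 82/105 (slack 23)
By complementary slackness, a constraint with positive slack has shadow price 0 → components, packaging.

components, packaging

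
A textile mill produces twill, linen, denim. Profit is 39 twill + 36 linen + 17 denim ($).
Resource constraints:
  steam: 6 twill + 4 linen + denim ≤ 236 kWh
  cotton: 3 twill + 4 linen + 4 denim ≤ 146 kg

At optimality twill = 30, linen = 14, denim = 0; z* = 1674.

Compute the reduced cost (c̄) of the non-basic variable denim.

Both steam and cotton are binding at x*.
The binding rows give the dual system: 6·y_steam + 3·y_cotton = 39 and 4·y_steam + 4·y_cotton = 36.
This yields shadow prices y_steam = 4, y_cotton = 5.
Reduced cost of denim: c₃ − yᵀa₃ = 17 − (4·1 + 5·4) = 17 − 24 = -7.

-7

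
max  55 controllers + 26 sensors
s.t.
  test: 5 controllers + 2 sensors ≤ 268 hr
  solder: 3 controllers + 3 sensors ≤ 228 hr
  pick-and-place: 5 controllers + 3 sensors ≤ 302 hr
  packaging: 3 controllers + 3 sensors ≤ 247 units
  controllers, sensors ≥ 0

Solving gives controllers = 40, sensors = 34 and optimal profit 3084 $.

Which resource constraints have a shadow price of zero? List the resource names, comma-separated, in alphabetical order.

test: 268/268 (binding)
solder: 222/228 (slack 6)
pick-and-place: 302/302 (binding)
packaging: 222/247 (slack 25)
By complementary slackness, a constraint with positive slack has shadow price 0 → packaging, solder.

packaging, solder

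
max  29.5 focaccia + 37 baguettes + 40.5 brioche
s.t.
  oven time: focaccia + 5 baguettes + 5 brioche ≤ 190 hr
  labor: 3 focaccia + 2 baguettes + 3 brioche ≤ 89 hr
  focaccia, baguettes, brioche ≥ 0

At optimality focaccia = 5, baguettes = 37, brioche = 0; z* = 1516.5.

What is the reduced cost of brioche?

-5

Check each constraint at x*: oven time 190/190 (tight); labor 89/89 (tight).
The binding rows give the dual system: 1·y_oven time + 3·y_labor = 29.5 and 5·y_oven time + 2·y_labor = 37.
→ y_oven time = 4 and y_labor = 8.5.
Reduced cost of brioche: c₃ − yᵀa₃ = 40.5 − (4·5 + 8.5·3) = 40.5 − 45.5 = -5.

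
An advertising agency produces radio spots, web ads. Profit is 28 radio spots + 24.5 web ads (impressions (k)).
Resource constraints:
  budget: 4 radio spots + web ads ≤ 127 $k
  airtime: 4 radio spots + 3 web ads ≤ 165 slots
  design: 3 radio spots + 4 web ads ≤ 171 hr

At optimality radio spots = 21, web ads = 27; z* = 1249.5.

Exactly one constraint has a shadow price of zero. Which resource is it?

budget

budget: 111/127 (slack 16)
airtime: 165/165 (binding)
design: 171/171 (binding)
By complementary slackness, a constraint with positive slack has shadow price 0 → budget.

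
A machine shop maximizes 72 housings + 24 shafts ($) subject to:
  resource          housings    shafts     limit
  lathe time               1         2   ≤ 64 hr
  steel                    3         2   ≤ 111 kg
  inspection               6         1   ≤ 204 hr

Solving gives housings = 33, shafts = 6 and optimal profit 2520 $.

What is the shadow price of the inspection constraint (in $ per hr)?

At the optimum: lathe time uses 45 of 64 (slack = 19); steel uses 111 of 111 (binding); inspection uses 204 of 204 (binding).
Slack constraints have shadow price 0 (complementary slackness).
The binding rows give the dual system: 3·y_steel + 6·y_inspection = 72 and 2·y_steel + 1·y_inspection = 24.
→ y_steel = 8 and y_inspection = 8.
Shadow price of inspection = 8.

8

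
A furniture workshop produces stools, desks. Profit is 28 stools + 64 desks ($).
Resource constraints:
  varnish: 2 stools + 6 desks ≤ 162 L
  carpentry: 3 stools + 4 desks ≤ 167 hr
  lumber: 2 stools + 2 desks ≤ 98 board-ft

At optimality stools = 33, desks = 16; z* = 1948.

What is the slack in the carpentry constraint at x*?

carpentry used = 3·33 + 4·16 = 163; slack = 167 − 163 = 4.

4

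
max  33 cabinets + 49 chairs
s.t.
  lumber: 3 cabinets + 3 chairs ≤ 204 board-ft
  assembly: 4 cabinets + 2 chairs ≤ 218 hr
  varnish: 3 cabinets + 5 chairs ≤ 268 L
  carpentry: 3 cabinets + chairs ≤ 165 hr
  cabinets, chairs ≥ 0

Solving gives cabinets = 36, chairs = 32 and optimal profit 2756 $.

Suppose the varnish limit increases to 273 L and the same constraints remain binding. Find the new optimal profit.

2796

Check each constraint at x*: lumber 204/204 (tight); assembly 208/218 (slack 10); varnish 268/268 (tight); carpentry 140/165 (slack 25).
By complementary slackness, y = 0 for the non-binding constraints.
Dual feasibility on the basic columns requires 3·y_lumber + 3·y_varnish = 33, 3·y_lumber + 5·y_varnish = 49.
This yields shadow prices y_lumber = 3, y_varnish = 8.
Δz = y_varnish·Δb = 8 × (5) = 40, so new z* = 2756 + 40 = 2796.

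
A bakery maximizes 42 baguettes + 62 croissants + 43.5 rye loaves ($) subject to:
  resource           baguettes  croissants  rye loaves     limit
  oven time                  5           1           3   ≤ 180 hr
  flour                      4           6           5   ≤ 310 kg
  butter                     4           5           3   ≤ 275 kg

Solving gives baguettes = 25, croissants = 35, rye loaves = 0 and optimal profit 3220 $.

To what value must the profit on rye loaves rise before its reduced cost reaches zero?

50.5

Check each constraint at x*: oven time 160/180 (slack 20); flour 310/310 (tight); butter 275/275 (tight).
Since oven time is not tight, its dual is 0.
The binding rows give the dual system: 4·y_flour + 4·y_butter = 42 and 6·y_flour + 5·y_butter = 62.
Solving: y_flour = 9.5, y_butter = 1.
rye loaves enters the basis when its profit ≥ yᵀa₃ = 9.5·5 + 1·3 = 50.5.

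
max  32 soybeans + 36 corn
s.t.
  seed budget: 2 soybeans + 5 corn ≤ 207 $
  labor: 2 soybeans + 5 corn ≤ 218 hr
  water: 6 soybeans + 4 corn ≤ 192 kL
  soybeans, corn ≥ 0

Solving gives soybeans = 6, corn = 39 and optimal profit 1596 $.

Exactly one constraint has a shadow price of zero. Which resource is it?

labor

seed budget: 207/207 (binding)
labor: 207/218 (slack 11)
water: 192/192 (binding)
By complementary slackness, a constraint with positive slack has shadow price 0 → labor.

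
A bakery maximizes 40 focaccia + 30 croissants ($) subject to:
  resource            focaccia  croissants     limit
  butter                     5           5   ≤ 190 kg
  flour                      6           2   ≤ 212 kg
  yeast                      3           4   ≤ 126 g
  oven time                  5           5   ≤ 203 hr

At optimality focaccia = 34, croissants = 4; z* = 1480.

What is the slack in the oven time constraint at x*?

13

oven time used = 5·34 + 5·4 = 190; slack = 203 − 190 = 13.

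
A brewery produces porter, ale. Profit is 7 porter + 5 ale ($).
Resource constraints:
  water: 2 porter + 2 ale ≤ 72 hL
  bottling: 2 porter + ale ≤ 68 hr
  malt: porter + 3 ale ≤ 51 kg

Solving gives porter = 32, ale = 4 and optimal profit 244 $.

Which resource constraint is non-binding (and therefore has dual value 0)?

malt

water: 72/72 (binding)
bottling: 68/68 (binding)
malt: 44/51 (slack 7)
By complementary slackness, a constraint with positive slack has shadow price 0 → malt.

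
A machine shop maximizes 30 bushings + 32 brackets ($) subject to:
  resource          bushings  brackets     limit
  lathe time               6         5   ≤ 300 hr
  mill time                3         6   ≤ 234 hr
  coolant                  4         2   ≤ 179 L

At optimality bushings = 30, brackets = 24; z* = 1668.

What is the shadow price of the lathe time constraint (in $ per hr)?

4

Check each constraint at x*: lathe time 300/300 (tight); mill time 234/234 (tight); coolant 168/179 (slack 11).
Slack constraints have shadow price 0 (complementary slackness).
The binding rows give the dual system: 6·y_lathe time + 3·y_mill time = 30 and 5·y_lathe time + 6·y_mill time = 32.
→ y_lathe time = 4 and y_mill time = 2.
Shadow price of lathe time = 4.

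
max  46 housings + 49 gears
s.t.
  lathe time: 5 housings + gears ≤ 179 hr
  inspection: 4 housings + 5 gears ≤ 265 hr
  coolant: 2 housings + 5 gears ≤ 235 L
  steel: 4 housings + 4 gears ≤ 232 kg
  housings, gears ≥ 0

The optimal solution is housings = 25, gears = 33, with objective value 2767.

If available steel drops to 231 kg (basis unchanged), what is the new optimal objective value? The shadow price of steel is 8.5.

Δb = -1, so new z* = 2767 + (8.5)·(-1) = 2767 − 8.5 = 2758.5.

2758.5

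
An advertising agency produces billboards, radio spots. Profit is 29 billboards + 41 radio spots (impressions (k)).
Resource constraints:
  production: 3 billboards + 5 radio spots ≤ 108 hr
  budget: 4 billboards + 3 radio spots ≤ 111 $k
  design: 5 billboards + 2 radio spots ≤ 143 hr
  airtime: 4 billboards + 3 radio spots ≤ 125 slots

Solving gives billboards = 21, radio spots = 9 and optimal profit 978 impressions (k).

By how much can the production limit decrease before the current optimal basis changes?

24.75

Binding constraints: production, budget. The basis is B = [[3,5],[4,3]] with det -11.
Per unit decrease in production, x* moves by d = (0.2727, -0.3636).
The basis stays optimal until radio spots reaches 0; allowable decrease = 24.75 hr.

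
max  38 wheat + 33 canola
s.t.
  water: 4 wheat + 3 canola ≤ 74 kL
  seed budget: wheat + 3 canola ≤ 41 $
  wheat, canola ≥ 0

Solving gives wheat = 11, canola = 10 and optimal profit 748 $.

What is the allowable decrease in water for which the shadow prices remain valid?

Binding constraints: water, seed budget. The basis is B = [[4,3],[1,3]] with det 9.
Per unit decrease in water, x* moves by d = (-0.3333, 0.1111).
The basis stays optimal until wheat reaches 0; allowable decrease = 33 kL.

33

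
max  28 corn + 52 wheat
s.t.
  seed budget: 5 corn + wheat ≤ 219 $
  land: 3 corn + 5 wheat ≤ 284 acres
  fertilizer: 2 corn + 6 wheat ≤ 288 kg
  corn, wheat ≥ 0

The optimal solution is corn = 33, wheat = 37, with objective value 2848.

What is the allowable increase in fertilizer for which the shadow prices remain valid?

52.8

Binding constraints: land, fertilizer. The basis is B = [[3,5],[2,6]] with det 8.
Per unit increase in fertilizer, x* moves by d = (-0.625, 0.375).
The basis stays optimal until corn reaches 0; allowable increase = 52.8 kg.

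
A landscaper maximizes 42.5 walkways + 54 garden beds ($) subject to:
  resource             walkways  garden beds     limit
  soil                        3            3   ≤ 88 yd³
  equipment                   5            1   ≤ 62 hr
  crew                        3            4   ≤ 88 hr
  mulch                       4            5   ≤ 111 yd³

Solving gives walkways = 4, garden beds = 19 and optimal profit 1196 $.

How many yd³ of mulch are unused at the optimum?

mulch used = 4·4 + 5·19 = 111; slack = 111 − 111 = 0.

0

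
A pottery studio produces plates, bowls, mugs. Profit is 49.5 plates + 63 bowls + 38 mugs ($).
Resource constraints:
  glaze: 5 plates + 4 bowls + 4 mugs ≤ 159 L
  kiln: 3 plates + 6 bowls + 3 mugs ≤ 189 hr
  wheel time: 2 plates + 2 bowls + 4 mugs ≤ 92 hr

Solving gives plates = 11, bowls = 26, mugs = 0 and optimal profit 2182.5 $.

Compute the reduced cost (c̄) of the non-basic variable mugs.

Binding: glaze and kiln. Non-binding: wheel time (18 unused).
By complementary slackness, y = 0 for the non-binding constraint.
From A_Bᵀ y = c: 5·y_glaze + 3·y_kiln = 49.5; 4·y_glaze + 6·y_kiln = 63.
This yields shadow prices y_glaze = 6, y_kiln = 6.5.
Reduced cost of mugs: c₃ − yᵀa₃ = 38 − (6·4 + 6.5·3) = 38 − 43.5 = -5.5.

-5.5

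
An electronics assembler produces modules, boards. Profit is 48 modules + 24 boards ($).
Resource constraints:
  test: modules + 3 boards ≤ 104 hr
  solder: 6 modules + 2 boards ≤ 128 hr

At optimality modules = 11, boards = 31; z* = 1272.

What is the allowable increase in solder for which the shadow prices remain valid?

496

Binding constraints: test, solder. The basis is B = [[1,3],[6,2]] with det -16.
Per unit increase in solder, x* moves by d = (0.1875, -0.0625).
The basis stays optimal until boards reaches 0; allowable increase = 496 hr.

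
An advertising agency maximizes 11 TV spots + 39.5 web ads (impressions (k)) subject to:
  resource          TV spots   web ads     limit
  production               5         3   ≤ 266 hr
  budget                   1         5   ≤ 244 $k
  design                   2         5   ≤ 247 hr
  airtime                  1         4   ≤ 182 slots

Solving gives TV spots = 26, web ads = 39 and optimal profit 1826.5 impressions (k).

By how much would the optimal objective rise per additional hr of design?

1.5

Check each constraint at x*: production 247/266 (slack 19); budget 221/244 (slack 23); design 247/247 (tight); airtime 182/182 (tight).
By complementary slackness, y = 0 for the non-binding constraints.
From A_Bᵀ y = c: 2·y_design + 1·y_airtime = 11; 5·y_design + 4·y_airtime = 39.5.
Solving: y_design = 1.5, y_airtime = 8.
Shadow price of design = 1.5.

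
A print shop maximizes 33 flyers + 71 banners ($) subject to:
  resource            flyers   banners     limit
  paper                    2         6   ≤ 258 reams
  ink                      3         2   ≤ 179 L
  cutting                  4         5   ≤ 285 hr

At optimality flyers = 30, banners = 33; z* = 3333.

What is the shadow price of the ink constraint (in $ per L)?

Binding: paper and cutting. Non-binding: ink (23 unused).
By complementary slackness, y = 0 for the non-binding constraint.
From A_Bᵀ y = c: 2·y_paper + 4·y_cutting = 33; 6·y_paper + 5·y_cutting = 71.
Solving: y_paper = 8.5, y_cutting = 4.
Shadow price of ink = 0.

0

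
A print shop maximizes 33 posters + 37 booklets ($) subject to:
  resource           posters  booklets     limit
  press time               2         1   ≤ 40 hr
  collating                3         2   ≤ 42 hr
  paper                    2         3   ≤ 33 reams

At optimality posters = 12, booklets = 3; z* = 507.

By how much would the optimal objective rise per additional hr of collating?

5

Check each constraint at x*: press time 27/40 (slack 13); collating 42/42 (tight); paper 33/33 (tight).
Slack constraints have shadow price 0 (complementary slackness).
Dual feasibility on the basic columns requires 3·y_collating + 2·y_paper = 33, 2·y_collating + 3·y_paper = 37.
This yields shadow prices y_collating = 5, y_paper = 9.
Shadow price of collating = 5.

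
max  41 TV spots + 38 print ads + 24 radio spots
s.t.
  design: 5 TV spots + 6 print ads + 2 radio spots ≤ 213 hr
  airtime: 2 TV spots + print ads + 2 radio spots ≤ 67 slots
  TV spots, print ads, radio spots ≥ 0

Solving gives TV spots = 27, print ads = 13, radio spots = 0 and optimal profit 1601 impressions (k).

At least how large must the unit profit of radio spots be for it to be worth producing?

26

At the optimum: design uses 213 of 213 (binding); airtime uses 67 of 67 (binding).
From A_Bᵀ y = c: 5·y_design + 2·y_airtime = 41; 6·y_design + 1·y_airtime = 38.
→ y_design = 5 and y_airtime = 8.
radio spots enters the basis when its profit ≥ yᵀa₃ = 5·2 + 8·2 = 26.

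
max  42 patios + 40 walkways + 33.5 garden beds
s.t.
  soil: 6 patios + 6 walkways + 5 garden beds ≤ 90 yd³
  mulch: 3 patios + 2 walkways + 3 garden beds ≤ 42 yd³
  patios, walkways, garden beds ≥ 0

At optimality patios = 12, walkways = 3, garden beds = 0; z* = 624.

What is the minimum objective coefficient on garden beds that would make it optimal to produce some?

Check each constraint at x*: soil 90/90 (tight); mulch 42/42 (tight).
Dual feasibility on the basic columns requires 6·y_soil + 3·y_mulch = 42, 6·y_soil + 2·y_mulch = 40.
Solving: y_soil = 6, y_mulch = 2.
garden beds enters the basis when its profit ≥ yᵀa₃ = 6·5 + 2·3 = 36.

36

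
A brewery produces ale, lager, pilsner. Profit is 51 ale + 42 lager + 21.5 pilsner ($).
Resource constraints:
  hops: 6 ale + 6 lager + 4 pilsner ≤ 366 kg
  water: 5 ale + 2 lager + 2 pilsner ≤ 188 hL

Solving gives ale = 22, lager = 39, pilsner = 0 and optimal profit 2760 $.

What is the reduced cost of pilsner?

At the optimum: hops uses 366 of 366 (binding); water uses 188 of 188 (binding).
Dual feasibility on the basic columns requires 6·y_hops + 5·y_water = 51, 6·y_hops + 2·y_water = 42.
→ y_hops = 6 and y_water = 3.
Reduced cost of pilsner: c₃ − yᵀa₃ = 21.5 − (6·4 + 3·2) = 21.5 − 30 = -8.5.

-8.5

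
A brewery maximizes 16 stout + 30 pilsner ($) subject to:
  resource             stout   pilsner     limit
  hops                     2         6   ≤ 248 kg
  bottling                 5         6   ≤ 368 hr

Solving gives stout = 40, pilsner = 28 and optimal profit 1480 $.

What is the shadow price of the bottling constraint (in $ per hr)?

At the optimum: hops uses 248 of 248 (binding); bottling uses 368 of 368 (binding).
Dual feasibility on the basic columns requires 2·y_hops + 5·y_bottling = 16, 6·y_hops + 6·y_bottling = 30.
→ y_hops = 3 and y_bottling = 2.
Shadow price of bottling = 2.

2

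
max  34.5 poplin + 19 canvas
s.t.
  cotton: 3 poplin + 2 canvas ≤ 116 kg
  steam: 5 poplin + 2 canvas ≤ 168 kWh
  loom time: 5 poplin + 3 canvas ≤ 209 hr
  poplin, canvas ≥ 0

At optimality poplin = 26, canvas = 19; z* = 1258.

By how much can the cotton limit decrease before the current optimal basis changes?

Binding constraints: cotton, steam. The basis is B = [[3,2],[5,2]] with det -4.
Per unit decrease in cotton, x* moves by d = (0.5, -1.25).
The basis stays optimal until canvas reaches 0; allowable decrease = 15.2 kg.

15.2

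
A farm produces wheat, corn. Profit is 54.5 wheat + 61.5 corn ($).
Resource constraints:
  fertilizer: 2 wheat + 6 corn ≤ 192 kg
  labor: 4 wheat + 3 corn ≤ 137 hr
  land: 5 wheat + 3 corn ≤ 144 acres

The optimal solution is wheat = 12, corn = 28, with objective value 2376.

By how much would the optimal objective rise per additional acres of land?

8.5

Check each constraint at x*: fertilizer 192/192 (tight); labor 132/137 (slack 5); land 144/144 (tight).
Since labor is not tight, its dual is 0.
The binding rows give the dual system: 2·y_fertilizer + 5·y_land = 54.5 and 6·y_fertilizer + 3·y_land = 61.5.
This yields shadow prices y_fertilizer = 6, y_land = 8.5.
Shadow price of land = 8.5.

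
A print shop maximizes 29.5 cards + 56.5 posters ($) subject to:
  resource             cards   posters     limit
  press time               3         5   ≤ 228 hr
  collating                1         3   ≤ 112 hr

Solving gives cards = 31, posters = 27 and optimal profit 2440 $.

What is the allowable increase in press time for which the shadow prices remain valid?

Binding constraints: press time, collating. The basis is B = [[3,5],[1,3]] with det 4.
Per unit increase in press time, x* moves by d = (0.75, -0.25).
The basis stays optimal until posters reaches 0; allowable increase = 108 hr.

108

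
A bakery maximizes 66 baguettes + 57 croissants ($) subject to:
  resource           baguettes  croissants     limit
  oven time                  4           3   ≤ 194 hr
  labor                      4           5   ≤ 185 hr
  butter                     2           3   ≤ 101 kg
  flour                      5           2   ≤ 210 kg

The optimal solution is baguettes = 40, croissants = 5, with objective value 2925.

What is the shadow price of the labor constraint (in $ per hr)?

Binding: labor and flour. Non-binding: oven time (19 unused), butter (6 unused).
Slack constraints have shadow price 0 (complementary slackness).
From A_Bᵀ y = c: 4·y_labor + 5·y_flour = 66; 5·y_labor + 2·y_flour = 57.
This yields shadow prices y_labor = 9, y_flour = 6.
Shadow price of labor = 9.

9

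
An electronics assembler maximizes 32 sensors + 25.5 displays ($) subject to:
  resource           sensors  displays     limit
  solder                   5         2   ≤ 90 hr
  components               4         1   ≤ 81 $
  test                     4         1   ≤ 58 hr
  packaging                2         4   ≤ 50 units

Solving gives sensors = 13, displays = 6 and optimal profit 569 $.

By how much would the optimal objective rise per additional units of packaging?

5

Binding: test and packaging. Non-binding: solder (13 unused), components (23 unused).
Since solder, components are not tight, their duals are 0.
The binding rows give the dual system: 4·y_test + 2·y_packaging = 32 and 1·y_test + 4·y_packaging = 25.5.
→ y_test = 5.5 and y_packaging = 5.
Shadow price of packaging = 5.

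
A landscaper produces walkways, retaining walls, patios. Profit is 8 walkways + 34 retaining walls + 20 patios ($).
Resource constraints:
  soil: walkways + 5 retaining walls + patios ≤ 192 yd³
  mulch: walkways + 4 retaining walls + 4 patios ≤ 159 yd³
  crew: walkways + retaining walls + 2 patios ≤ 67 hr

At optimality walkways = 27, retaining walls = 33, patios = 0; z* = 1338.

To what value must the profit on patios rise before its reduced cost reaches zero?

Binding: soil and mulch. Non-binding: crew (7 unused).
Slack constraints have shadow price 0 (complementary slackness).
Dual feasibility on the basic columns requires 1·y_soil + 1·y_mulch = 8, 5·y_soil + 4·y_mulch = 34.
Solving: y_soil = 2, y_mulch = 6.
patios enters the basis when its profit ≥ yᵀa₃ = 2·1 + 6·4 = 26.

26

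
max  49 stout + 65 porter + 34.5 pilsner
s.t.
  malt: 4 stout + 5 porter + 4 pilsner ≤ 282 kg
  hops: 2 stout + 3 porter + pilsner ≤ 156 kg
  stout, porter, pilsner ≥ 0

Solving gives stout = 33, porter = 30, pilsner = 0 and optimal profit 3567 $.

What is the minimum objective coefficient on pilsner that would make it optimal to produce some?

41.5

Check each constraint at x*: malt 282/282 (tight); hops 156/156 (tight).
Dual feasibility on the basic columns requires 4·y_malt + 2·y_hops = 49, 5·y_malt + 3·y_hops = 65.
→ y_malt = 8.5 and y_hops = 7.5.
pilsner enters the basis when its profit ≥ yᵀa₃ = 8.5·4 + 7.5·1 = 41.5.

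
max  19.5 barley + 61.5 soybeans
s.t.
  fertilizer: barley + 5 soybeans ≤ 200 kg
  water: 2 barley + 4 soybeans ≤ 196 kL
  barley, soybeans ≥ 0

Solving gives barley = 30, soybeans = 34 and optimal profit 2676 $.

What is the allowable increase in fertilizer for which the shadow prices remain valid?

45

Binding constraints: fertilizer, water. The basis is B = [[1,5],[2,4]] with det -6.
Per unit increase in fertilizer, x* moves by d = (-0.6667, 0.3333).
The basis stays optimal until barley reaches 0; allowable increase = 45 kg.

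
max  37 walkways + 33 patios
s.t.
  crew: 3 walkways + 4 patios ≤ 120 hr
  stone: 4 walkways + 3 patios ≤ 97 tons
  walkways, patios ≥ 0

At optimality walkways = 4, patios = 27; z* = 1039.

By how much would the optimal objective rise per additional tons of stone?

At the optimum: crew uses 120 of 120 (binding); stone uses 97 of 97 (binding).
From A_Bᵀ y = c: 3·y_crew + 4·y_stone = 37; 4·y_crew + 3·y_stone = 33.
Solving: y_crew = 3, y_stone = 7.
Shadow price of stone = 7.

7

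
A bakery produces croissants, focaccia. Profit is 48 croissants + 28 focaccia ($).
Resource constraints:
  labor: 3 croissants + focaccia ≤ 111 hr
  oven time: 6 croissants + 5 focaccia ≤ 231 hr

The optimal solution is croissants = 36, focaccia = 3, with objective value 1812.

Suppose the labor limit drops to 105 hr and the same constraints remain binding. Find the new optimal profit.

Both labor and oven time are binding at x*.
Dual feasibility on the basic columns requires 3·y_labor + 6·y_oven time = 48, 1·y_labor + 5·y_oven time = 28.
Solving: y_labor = 8, y_oven time = 4.
Δz = y_labor·Δb = 8 × (-6) = -48, so new z* = 1812 − 48 = 1764.

1764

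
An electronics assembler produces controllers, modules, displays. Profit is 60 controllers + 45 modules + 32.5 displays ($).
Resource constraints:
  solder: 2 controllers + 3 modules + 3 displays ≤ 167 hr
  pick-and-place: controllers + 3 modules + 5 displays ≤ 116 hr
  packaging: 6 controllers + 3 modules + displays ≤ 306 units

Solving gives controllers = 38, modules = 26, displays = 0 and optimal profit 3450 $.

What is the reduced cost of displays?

-6.5

At the optimum: solder uses 154 of 167 (slack = 13); pick-and-place uses 116 of 116 (binding); packaging uses 306 of 306 (binding).
Slack constraints have shadow price 0 (complementary slackness).
Dual feasibility on the basic columns requires 1·y_pick-and-place + 6·y_packaging = 60, 3·y_pick-and-place + 3·y_packaging = 45.
This yields shadow prices y_pick-and-place = 6, y_packaging = 9.
Reduced cost of displays: c₃ − yᵀa₃ = 32.5 − (6·5 + 9·1) = 32.5 − 39 = -6.5.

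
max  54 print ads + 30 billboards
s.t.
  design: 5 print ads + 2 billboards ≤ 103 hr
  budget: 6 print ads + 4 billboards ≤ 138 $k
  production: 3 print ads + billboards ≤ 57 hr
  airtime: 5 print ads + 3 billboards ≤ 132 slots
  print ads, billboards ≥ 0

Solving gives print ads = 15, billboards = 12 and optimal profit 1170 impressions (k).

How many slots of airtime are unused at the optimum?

21

airtime used = 5·15 + 3·12 = 111; slack = 132 − 111 = 21.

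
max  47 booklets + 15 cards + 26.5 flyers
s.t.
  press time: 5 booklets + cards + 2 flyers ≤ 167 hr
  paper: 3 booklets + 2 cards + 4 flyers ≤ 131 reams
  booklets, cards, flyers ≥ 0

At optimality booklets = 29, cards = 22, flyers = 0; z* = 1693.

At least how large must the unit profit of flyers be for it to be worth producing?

Both press time and paper are binding at x*.
Dual feasibility on the basic columns requires 5·y_press time + 3·y_paper = 47, 1·y_press time + 2·y_paper = 15.
This yields shadow prices y_press time = 7, y_paper = 4.
flyers enters the basis when its profit ≥ yᵀa₃ = 7·2 + 4·4 = 30.

30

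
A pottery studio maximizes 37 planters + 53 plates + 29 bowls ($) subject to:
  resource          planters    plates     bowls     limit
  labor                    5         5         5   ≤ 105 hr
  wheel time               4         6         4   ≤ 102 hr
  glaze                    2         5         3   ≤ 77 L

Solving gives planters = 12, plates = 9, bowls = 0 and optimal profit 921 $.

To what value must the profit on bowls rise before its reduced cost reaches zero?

At the optimum: labor uses 105 of 105 (binding); wheel time uses 102 of 102 (binding); glaze uses 69 of 77 (slack = 8).
Since glaze is not tight, its dual is 0.
Dual feasibility on the basic columns requires 5·y_labor + 4·y_wheel time = 37, 5·y_labor + 6·y_wheel time = 53.
This yields shadow prices y_labor = 1, y_wheel time = 8.
bowls enters the basis when its profit ≥ yᵀa₃ = 1·5 + 8·4 = 37.

37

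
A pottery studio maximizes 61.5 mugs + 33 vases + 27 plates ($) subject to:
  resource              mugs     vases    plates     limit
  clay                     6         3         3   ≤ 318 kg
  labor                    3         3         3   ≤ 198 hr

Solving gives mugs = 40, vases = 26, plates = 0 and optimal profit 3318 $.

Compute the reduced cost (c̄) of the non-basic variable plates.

-6

Check each constraint at x*: clay 318/318 (tight); labor 198/198 (tight).
The binding rows give the dual system: 6·y_clay + 3·y_labor = 61.5 and 3·y_clay + 3·y_labor = 33.
→ y_clay = 9.5 and y_labor = 1.5.
Reduced cost of plates: c₃ − yᵀa₃ = 27 − (9.5·3 + 1.5·3) = 27 − 33 = -6.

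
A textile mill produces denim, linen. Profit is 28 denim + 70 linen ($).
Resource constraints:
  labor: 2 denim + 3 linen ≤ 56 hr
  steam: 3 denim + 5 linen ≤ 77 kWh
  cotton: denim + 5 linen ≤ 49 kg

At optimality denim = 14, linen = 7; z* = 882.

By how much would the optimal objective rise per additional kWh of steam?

Binding: steam and cotton. Non-binding: labor (7 unused).
Slack constraints have shadow price 0 (complementary slackness).
Dual feasibility on the basic columns requires 3·y_steam + 1·y_cotton = 28, 5·y_steam + 5·y_cotton = 70.
Solving: y_steam = 7, y_cotton = 7.
Shadow price of steam = 7.

7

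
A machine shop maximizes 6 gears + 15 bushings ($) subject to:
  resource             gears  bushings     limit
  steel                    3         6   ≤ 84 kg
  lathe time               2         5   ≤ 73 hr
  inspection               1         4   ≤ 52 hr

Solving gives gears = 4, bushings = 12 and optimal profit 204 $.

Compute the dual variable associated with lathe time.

Binding: steel and inspection. Non-binding: lathe time (5 unused).
Slack constraints have shadow price 0 (complementary slackness).
Dual feasibility on the basic columns requires 3·y_steel + 1·y_inspection = 6, 6·y_steel + 4·y_inspection = 15.
This yields shadow prices y_steel = 1.5, y_inspection = 1.5.
Shadow price of lathe time = 0.

0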